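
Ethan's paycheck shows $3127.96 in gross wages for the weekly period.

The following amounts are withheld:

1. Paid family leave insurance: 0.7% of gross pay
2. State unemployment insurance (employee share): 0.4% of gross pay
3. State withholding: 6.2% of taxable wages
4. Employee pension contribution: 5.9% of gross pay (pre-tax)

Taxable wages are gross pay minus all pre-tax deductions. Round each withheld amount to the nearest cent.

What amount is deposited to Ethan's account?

$2726.51

Employee pension contribution: $3127.96 × 0.059 = $184.55
Taxable wages = $3127.96 − $184.55 = $2943.41
State withholding: $2943.41 × 0.062 = $182.49
State unemployment insurance (employee share): $3127.96 × 0.004 = $12.51
Paid family leave insurance: $3127.96 × 0.007 = $21.90
Total deductions = $184.55 + $182.49 + $12.51 + $21.90 = $401.45
Net pay = $3127.96 − $401.45 = $2726.51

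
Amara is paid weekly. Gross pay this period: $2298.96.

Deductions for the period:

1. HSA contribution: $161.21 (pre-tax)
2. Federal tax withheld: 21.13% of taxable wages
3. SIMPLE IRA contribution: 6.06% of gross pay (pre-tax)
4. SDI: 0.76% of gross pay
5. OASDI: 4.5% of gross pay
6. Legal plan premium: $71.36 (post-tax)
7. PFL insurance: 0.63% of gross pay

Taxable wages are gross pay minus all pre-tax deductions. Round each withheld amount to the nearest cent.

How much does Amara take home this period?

$1369.40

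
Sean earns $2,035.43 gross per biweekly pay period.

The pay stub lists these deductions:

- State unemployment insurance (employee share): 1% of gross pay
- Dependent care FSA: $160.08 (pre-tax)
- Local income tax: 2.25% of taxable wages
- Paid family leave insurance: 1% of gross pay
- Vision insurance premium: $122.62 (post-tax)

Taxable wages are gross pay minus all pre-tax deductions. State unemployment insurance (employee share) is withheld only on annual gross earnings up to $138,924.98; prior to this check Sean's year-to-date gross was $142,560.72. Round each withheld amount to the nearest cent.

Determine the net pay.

$1,690.18

Dependent care FSA: $160.08
Taxable wages = $2,035.43 − $160.08 = $1,875.35
Local income tax: $1,875.35 × 0.0225 = $42.20
Paid family leave insurance: $2,035.43 × 0.01 = $20.35
State unemployment insurance (employee share): annual cap $138,924.98 already reached (YTD $142,560.72), so $0.00
Vision insurance premium: $122.62
Total deductions = $160.08 + $42.20 + $20.35 + $0.00 + $122.62 = $345.25
Net pay = $2,035.43 − $345.25 = $1,690.18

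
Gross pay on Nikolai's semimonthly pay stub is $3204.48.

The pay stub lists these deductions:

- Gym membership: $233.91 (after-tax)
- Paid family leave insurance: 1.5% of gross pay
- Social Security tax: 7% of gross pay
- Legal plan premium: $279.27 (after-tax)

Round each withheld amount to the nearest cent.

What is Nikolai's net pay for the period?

Paid family leave insurance: $3204.48 × 0.015 = $48.07
Social Security tax: $3204.48 × 0.07 = $224.31
Legal plan premium: $279.27
Gym membership: $233.91
Total deductions = $48.07 + $224.31 + $279.27 + $233.91 = $785.56
Net pay = $3204.48 − $785.56 = $2418.92

$2418.92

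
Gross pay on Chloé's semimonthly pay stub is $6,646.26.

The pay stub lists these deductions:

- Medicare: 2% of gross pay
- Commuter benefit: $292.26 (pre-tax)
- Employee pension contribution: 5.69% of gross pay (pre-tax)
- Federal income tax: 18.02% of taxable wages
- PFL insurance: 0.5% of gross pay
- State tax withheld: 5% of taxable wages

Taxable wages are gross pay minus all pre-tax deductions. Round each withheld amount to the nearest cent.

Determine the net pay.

Commuter benefit: $292.26
Employee pension contribution: $6,646.26 × 0.0569 = $378.17
Pre-tax total = $292.26 + $378.17 = $670.43
Taxable wages = $6,646.26 − $670.43 = $5,975.83
State tax withheld: $5,975.83 × 0.05 = $298.79
Federal income tax: $5,975.83 × 0.1802 = $1,076.84
Medicare: $6,646.26 × 0.02 = $132.93
PFL insurance: $6,646.26 × 0.005 = $33.23
Total deductions = $292.26 + $378.17 + $298.79 + $1,076.84 + $132.93 + $33.23 = $2,212.22
Net pay = $6,646.26 − $2,212.22 = $4,434.04

$4,434.04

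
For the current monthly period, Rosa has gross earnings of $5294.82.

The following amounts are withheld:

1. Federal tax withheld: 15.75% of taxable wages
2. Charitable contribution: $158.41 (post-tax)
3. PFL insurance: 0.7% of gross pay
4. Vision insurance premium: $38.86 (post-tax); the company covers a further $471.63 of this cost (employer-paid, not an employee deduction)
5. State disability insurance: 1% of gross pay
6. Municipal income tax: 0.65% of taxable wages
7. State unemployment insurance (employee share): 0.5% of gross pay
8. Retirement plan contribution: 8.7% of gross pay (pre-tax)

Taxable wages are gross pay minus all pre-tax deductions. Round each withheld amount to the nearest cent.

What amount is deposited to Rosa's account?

Retirement plan contribution: $5294.82 × 0.087 = $460.65
Taxable wages = $5294.82 − $460.65 = $4834.17
Federal tax withheld: $4834.17 × 0.1575 = $761.38
Municipal income tax: $4834.17 × 0.0065 = $31.42
PFL insurance: $5294.82 × 0.007 = $37.06
State disability insurance: $5294.82 × 0.01 = $52.95
State unemployment insurance (employee share): $5294.82 × 0.005 = $26.47
Vision insurance premium: $38.86
Charitable contribution: $158.41
(Employer's $471.63 toward vision insurance premium is not withheld from the employee.)
Total deductions = $460.65 + $761.38 + $31.42 + $37.06 + $52.95 + $26.47 + $38.86 + $158.41 = $1567.20
Net pay = $5294.82 − $1567.20 = $3727.62

$3727.62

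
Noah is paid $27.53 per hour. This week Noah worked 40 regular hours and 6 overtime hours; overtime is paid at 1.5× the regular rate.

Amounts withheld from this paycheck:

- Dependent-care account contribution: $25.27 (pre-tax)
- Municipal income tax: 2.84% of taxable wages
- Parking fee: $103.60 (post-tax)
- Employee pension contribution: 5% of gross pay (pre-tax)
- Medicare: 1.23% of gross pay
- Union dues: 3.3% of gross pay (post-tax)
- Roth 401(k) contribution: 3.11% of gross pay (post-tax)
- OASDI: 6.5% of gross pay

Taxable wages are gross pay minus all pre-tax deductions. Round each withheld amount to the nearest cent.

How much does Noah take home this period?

Regular pay: 40 × $27.53 = $1,101.20
Overtime pay: 6 × $27.53 × 1.5 = $247.77
Gross pay = $1,101.20 + $247.77 = $1,348.97
Dependent-care account contribution: $25.27
Employee pension contribution: $1,348.97 × 0.05 = $67.45
Pre-tax total = $25.27 + $67.45 = $92.72
Taxable wages = $1,348.97 − $92.72 = $1,256.25
Municipal income tax: $1,256.25 × 0.0284 = $35.68
OASDI: $1,348.97 × 0.065 = $87.68
Medicare: $1,348.97 × 0.0123 = $16.59
Roth 401(k) contribution: $1,348.97 × 0.0311 = $41.95
Parking fee: $103.60
Union dues: $1,348.97 × 0.033 = $44.52
Total deductions = $25.27 + $67.45 + $35.68 + $87.68 + $16.59 + $41.95 + $103.60 + $44.52 = $422.74
Net pay = $1,348.97 − $422.74 = $926.23

$926.23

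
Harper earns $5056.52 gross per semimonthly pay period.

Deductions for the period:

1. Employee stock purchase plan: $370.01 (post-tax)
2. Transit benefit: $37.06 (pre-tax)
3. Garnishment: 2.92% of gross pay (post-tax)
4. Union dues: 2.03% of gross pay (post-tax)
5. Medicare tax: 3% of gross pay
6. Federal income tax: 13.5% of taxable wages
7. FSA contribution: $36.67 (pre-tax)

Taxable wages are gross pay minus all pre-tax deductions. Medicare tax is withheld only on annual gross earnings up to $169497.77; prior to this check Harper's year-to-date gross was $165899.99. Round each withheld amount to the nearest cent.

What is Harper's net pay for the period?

FSA contribution: $36.67
Transit benefit: $37.06
Pre-tax total = $36.67 + $37.06 = $73.73
Taxable wages = $5056.52 − $73.73 = $4982.79
Federal income tax: $4982.79 × 0.135 = $672.68
Medicare tax: only $169497.77 − $165899.99 = $3597.78 of this check is subject → $3597.78 × 0.03 = $107.93
Employee stock purchase plan: $370.01
Union dues: $5056.52 × 0.0203 = $102.65
Garnishment: $5056.52 × 0.0292 = $147.65
Total deductions = $36.67 + $37.06 + $672.68 + $107.93 + $370.01 + $102.65 + $147.65 = $1474.65
Net pay = $5056.52 − $1474.65 = $3581.87

$3581.87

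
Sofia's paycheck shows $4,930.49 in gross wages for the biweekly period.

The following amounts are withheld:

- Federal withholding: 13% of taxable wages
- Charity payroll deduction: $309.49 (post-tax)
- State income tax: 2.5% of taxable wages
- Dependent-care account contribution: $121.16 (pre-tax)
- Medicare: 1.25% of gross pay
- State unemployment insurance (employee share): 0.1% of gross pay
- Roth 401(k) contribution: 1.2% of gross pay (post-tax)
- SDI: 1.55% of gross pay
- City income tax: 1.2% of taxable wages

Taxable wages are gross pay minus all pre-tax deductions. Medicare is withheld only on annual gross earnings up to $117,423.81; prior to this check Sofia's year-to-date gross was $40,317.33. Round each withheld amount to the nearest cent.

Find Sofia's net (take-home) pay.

Dependent-care account contribution: $121.16
Taxable wages = $4,930.49 − $121.16 = $4,809.33
Federal withholding: $4,809.33 × 0.13 = $625.21
City income tax: $4,809.33 × 0.012 = $57.71
State income tax: $4,809.33 × 0.025 = $120.23
SDI: $4,930.49 × 0.0155 = $76.42
Medicare: cap not yet reached, full $4,930.49 is subject → $4,930.49 × 0.0125 = $61.63
State unemployment insurance (employee share): $4,930.49 × 0.001 = $4.93
Charity payroll deduction: $309.49
Roth 401(k) contribution: $4,930.49 × 0.012 = $59.17
Total deductions = $121.16 + $625.21 + $57.71 + $120.23 + $76.42 + $61.63 + $4.93 + $309.49 + $59.17 = $1,435.95
Net pay = $4,930.49 − $1,435.95 = $3,494.54

$3,494.54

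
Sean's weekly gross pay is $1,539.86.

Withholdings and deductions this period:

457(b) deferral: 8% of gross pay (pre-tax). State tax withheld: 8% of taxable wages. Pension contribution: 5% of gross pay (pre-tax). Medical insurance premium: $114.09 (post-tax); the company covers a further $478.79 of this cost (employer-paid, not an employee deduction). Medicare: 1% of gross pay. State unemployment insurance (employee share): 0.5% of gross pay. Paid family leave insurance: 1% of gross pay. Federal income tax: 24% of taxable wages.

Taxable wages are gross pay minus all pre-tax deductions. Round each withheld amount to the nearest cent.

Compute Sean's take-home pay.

$758.40

457(b) deferral: $1,539.86 × 0.08 = $123.19
Pension contribution: $1,539.86 × 0.05 = $76.99
Pre-tax total = $123.19 + $76.99 = $200.18
Taxable wages = $1,539.86 − $200.18 = $1,339.68
Federal income tax: $1,339.68 × 0.24 = $321.52
State tax withheld: $1,339.68 × 0.08 = $107.17
Paid family leave insurance: $1,539.86 × 0.01 = $15.40
Medicare: $1,539.86 × 0.01 = $15.40
State unemployment insurance (employee share): $1,539.86 × 0.005 = $7.70
Medical insurance premium: $114.09
(Employer's $478.79 toward medical insurance premium is not withheld from the employee.)
Total deductions = $123.19 + $76.99 + $321.52 + $107.17 + $15.40 + $15.40 + $7.70 + $114.09 = $781.46
Net pay = $1,539.86 − $781.46 = $758.40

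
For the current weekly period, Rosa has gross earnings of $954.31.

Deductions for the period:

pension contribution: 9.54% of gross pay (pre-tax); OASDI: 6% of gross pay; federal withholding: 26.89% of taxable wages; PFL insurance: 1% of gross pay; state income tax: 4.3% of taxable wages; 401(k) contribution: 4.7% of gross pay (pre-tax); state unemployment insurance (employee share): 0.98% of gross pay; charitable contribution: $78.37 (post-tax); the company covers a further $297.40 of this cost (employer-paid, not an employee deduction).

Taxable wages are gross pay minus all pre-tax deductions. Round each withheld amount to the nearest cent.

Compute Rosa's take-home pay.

401(k) contribution: $954.31 × 0.047 = $44.85
Pension contribution: $954.31 × 0.0954 = $91.04
Pre-tax total = $44.85 + $91.04 = $135.89
Taxable wages = $954.31 − $135.89 = $818.42
State income tax: $818.42 × 0.043 = $35.19
Federal withholding: $818.42 × 0.2689 = $220.07
PFL insurance: $954.31 × 0.01 = $9.54
OASDI: $954.31 × 0.06 = $57.26
State unemployment insurance (employee share): $954.31 × 0.0098 = $9.35
Charitable contribution: $78.37
(Employer's $297.40 toward charitable contribution is not withheld from the employee.)
Total deductions = $44.85 + $91.04 + $35.19 + $220.07 + $9.54 + $57.26 + $9.35 + $78.37 = $545.67
Net pay = $954.31 − $545.67 = $408.64

$408.64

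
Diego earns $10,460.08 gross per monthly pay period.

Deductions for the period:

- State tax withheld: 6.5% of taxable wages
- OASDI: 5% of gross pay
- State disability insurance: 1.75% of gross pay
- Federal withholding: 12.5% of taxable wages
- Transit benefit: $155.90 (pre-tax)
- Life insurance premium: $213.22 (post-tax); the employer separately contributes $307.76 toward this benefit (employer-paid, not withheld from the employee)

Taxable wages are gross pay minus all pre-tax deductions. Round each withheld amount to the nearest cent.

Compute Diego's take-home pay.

$7,427.12

Transit benefit: $155.90
Taxable wages = $10,460.08 − $155.90 = $10,304.18
State tax withheld: $10,304.18 × 0.065 = $669.77
Federal withholding: $10,304.18 × 0.125 = $1,288.02
OASDI: $10,460.08 × 0.05 = $523.00
State disability insurance: $10,460.08 × 0.0175 = $183.05
Life insurance premium: $213.22
(Employer's $307.76 toward life insurance premium is not withheld from the employee.)
Total deductions = $155.90 + $669.77 + $1,288.02 + $523.00 + $183.05 + $213.22 = $3,032.96
Net pay = $10,460.08 − $3,032.96 = $7,427.12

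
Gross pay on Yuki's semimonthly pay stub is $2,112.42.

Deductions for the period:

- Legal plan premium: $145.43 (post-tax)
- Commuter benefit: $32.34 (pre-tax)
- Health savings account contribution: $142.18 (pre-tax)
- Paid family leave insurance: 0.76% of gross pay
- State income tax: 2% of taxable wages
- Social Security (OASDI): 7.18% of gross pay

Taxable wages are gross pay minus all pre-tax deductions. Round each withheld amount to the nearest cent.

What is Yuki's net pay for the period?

$1,585.99

Commuter benefit: $32.34
Health savings account contribution: $142.18
Pre-tax total = $32.34 + $142.18 = $174.52
Taxable wages = $2,112.42 − $174.52 = $1,937.90
State income tax: $1,937.90 × 0.02 = $38.76
Social Security (OASDI): $2,112.42 × 0.0718 = $151.67
Paid family leave insurance: $2,112.42 × 0.0076 = $16.05
Legal plan premium: $145.43
Total deductions = $32.34 + $142.18 + $38.76 + $151.67 + $16.05 + $145.43 = $526.43
Net pay = $2,112.42 − $526.43 = $1,585.99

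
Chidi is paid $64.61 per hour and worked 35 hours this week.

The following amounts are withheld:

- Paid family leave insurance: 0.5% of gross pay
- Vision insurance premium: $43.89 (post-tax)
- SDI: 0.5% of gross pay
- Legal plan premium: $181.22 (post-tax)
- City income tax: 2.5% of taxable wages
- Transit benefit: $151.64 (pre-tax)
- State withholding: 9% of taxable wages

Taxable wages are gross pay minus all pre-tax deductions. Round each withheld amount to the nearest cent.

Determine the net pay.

$1619.37

Gross pay: 35 × $64.61 = $2261.35
Transit benefit: $151.64
Taxable wages = $2261.35 − $151.64 = $2109.71
City income tax: $2109.71 × 0.025 = $52.74
State withholding: $2109.71 × 0.09 = $189.87
SDI: $2261.35 × 0.005 = $11.31
Paid family leave insurance: $2261.35 × 0.005 = $11.31
Legal plan premium: $181.22
Vision insurance premium: $43.89
Total deductions = $151.64 + $52.74 + $189.87 + $11.31 + $11.31 + $181.22 + $43.89 = $641.98
Net pay = $2261.35 − $641.98 = $1619.37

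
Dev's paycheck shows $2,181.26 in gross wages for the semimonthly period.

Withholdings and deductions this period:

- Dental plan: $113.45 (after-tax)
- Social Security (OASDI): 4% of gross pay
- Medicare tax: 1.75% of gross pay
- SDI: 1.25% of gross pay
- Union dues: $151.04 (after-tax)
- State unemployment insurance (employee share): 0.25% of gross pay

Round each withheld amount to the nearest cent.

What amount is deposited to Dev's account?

$1,758.63

Medicare tax: $2,181.26 × 0.0175 = $38.17
State unemployment insurance (employee share): $2,181.26 × 0.0025 = $5.45
Social Security (OASDI): $2,181.26 × 0.04 = $87.25
SDI: $2,181.26 × 0.0125 = $27.27
Dental plan: $113.45
Union dues: $151.04
Total deductions = $38.17 + $5.45 + $87.25 + $27.27 + $113.45 + $151.04 = $422.63
Net pay = $2,181.26 − $422.63 = $1,758.63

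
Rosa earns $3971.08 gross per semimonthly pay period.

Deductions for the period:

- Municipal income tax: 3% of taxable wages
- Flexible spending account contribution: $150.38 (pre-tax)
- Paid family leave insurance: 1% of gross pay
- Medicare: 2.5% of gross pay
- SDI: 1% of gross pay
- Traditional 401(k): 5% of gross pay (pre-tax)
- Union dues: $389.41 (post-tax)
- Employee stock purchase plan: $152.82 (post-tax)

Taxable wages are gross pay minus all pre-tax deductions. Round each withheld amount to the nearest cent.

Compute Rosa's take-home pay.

$2792.56

Flexible spending account contribution: $150.38
Traditional 401(k): $3971.08 × 0.05 = $198.55
Pre-tax total = $150.38 + $198.55 = $348.93
Taxable wages = $3971.08 − $348.93 = $3622.15
Municipal income tax: $3622.15 × 0.03 = $108.66
Paid family leave insurance: $3971.08 × 0.01 = $39.71
Medicare: $3971.08 × 0.025 = $99.28
SDI: $3971.08 × 0.01 = $39.71
Employee stock purchase plan: $152.82
Union dues: $389.41
Total deductions = $150.38 + $198.55 + $108.66 + $39.71 + $99.28 + $39.71 + $152.82 + $389.41 = $1178.52
Net pay = $3971.08 − $1178.52 = $2792.56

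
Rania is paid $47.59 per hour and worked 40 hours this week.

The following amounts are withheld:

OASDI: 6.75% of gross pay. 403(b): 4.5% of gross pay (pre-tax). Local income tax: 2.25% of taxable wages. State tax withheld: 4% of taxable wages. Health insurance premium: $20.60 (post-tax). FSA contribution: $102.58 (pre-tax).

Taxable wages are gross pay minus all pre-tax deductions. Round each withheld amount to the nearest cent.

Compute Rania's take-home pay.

Gross pay: 40 × $47.59 = $1903.60
403(b): $1903.60 × 0.045 = $85.66
FSA contribution: $102.58
Pre-tax total = $85.66 + $102.58 = $188.24
Taxable wages = $1903.60 − $188.24 = $1715.36
Local income tax: $1715.36 × 0.0225 = $38.60
State tax withheld: $1715.36 × 0.04 = $68.61
OASDI: $1903.60 × 0.0675 = $128.49
Health insurance premium: $20.60
Total deductions = $85.66 + $102.58 + $38.60 + $68.61 + $128.49 + $20.60 = $444.54
Net pay = $1903.60 − $444.54 = $1459.06

$1459.06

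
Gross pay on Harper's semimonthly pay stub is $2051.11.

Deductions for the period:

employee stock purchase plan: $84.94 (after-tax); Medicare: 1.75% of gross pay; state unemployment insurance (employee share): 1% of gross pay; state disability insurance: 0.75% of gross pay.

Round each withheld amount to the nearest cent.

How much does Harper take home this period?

$1894.39

Medicare: $2051.11 × 0.0175 = $35.89
State disability insurance: $2051.11 × 0.0075 = $15.38
State unemployment insurance (employee share): $2051.11 × 0.01 = $20.51
Employee stock purchase plan: $84.94
Total deductions = $35.89 + $15.38 + $20.51 + $84.94 = $156.72
Net pay = $2051.11 − $156.72 = $1894.39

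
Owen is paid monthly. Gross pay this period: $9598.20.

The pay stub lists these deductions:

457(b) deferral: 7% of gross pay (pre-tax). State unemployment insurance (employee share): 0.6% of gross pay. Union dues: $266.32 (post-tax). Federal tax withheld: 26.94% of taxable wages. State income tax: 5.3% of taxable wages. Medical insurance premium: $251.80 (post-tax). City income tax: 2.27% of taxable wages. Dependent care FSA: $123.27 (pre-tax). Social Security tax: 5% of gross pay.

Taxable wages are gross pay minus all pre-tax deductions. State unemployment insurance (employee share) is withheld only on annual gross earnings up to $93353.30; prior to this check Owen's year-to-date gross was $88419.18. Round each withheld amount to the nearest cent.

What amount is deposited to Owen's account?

457(b) deferral: $9598.20 × 0.07 = $671.87
Dependent care FSA: $123.27
Pre-tax total = $671.87 + $123.27 = $795.14
Taxable wages = $9598.20 − $795.14 = $8803.06
Federal tax withheld: $8803.06 × 0.2694 = $2371.54
State income tax: $8803.06 × 0.053 = $466.56
City income tax: $8803.06 × 0.0227 = $199.83
Social Security tax: $9598.20 × 0.05 = $479.91
State unemployment insurance (employee share): only $93353.30 − $88419.18 = $4934.12 of this check is subject → $4934.12 × 0.006 = $29.60
Union dues: $266.32
Medical insurance premium: $251.80
Total deductions = $671.87 + $123.27 + $2371.54 + $466.56 + $199.83 + $479.91 + $29.60 + $266.32 + $251.80 = $4860.70
Net pay = $9598.20 − $4860.70 = $4737.50

$4737.50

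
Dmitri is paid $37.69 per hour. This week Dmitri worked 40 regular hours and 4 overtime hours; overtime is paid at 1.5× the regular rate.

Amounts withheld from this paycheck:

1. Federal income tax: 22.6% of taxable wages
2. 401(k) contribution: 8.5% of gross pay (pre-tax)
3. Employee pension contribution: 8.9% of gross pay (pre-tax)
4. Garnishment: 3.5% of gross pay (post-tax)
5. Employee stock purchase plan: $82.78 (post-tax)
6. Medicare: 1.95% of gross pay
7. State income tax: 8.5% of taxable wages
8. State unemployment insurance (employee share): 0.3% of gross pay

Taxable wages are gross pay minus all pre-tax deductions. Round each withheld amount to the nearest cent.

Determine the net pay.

Regular pay: 40 × $37.69 = $1507.60
Overtime pay: 4 × $37.69 × 1.5 = $226.14
Gross pay = $1507.60 + $226.14 = $1733.74
401(k) contribution: $1733.74 × 0.085 = $147.37
Employee pension contribution: $1733.74 × 0.089 = $154.30
Pre-tax total = $147.37 + $154.30 = $301.67
Taxable wages = $1733.74 − $301.67 = $1432.07
Federal income tax: $1432.07 × 0.226 = $323.65
State income tax: $1432.07 × 0.085 = $121.73
State unemployment insurance (employee share): $1733.74 × 0.003 = $5.20
Medicare: $1733.74 × 0.0195 = $33.81
Garnishment: $1733.74 × 0.035 = $60.68
Employee stock purchase plan: $82.78
Total deductions = $147.37 + $154.30 + $323.65 + $121.73 + $5.20 + $33.81 + $60.68 + $82.78 = $929.52
Net pay = $1733.74 − $929.52 = $804.22

$804.22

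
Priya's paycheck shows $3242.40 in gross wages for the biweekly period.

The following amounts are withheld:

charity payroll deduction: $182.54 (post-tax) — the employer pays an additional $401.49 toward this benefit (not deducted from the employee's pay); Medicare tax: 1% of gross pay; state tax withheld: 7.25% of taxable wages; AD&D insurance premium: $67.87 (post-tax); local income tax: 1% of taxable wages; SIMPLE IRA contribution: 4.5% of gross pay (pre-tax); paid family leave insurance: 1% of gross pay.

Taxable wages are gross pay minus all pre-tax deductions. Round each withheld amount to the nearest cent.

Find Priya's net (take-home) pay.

$2525.78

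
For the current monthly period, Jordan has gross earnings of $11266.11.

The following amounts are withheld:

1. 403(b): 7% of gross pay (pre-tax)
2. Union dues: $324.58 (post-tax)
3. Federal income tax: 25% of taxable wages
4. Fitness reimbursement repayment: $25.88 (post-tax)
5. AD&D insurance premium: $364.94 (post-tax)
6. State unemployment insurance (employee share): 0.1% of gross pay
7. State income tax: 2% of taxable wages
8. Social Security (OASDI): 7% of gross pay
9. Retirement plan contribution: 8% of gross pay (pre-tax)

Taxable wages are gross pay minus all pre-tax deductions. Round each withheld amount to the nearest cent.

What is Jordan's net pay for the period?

Retirement plan contribution: $11266.11 × 0.08 = $901.29
403(b): $11266.11 × 0.07 = $788.63
Pre-tax total = $901.29 + $788.63 = $1689.92
Taxable wages = $11266.11 − $1689.92 = $9576.19
State income tax: $9576.19 × 0.02 = $191.52
Federal income tax: $9576.19 × 0.25 = $2394.05
Social Security (OASDI): $11266.11 × 0.07 = $788.63
State unemployment insurance (employee share): $11266.11 × 0.001 = $11.27
Union dues: $324.58
Fitness reimbursement repayment: $25.88
AD&D insurance premium: $364.94
Total deductions = $901.29 + $788.63 + $191.52 + $2394.05 + $788.63 + $11.27 + $324.58 + $25.88 + $364.94 = $5790.79
Net pay = $11266.11 − $5790.79 = $5475.32

$5475.32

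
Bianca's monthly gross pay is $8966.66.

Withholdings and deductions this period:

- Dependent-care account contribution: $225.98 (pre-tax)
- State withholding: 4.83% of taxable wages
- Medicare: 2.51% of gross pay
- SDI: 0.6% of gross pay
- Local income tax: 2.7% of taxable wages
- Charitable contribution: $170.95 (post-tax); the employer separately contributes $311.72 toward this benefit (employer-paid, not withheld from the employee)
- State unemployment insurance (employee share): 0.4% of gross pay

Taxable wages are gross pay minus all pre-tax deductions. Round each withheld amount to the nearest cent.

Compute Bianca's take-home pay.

$7596.83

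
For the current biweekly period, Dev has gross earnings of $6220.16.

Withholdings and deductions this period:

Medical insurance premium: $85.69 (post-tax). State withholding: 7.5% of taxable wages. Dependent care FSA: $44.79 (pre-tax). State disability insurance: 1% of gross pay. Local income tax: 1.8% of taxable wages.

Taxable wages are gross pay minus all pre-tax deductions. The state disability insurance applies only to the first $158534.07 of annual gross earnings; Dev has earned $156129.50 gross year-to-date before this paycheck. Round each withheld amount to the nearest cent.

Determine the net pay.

$5491.32

Dependent care FSA: $44.79
Taxable wages = $6220.16 − $44.79 = $6175.37
Local income tax: $6175.37 × 0.018 = $111.16
State withholding: $6175.37 × 0.075 = $463.15
State disability insurance: only $158534.07 − $156129.50 = $2404.57 of this check is subject → $2404.57 × 0.01 = $24.05
Medical insurance premium: $85.69
Total deductions = $44.79 + $111.16 + $463.15 + $24.05 + $85.69 = $728.84
Net pay = $6220.16 − $728.84 = $5491.32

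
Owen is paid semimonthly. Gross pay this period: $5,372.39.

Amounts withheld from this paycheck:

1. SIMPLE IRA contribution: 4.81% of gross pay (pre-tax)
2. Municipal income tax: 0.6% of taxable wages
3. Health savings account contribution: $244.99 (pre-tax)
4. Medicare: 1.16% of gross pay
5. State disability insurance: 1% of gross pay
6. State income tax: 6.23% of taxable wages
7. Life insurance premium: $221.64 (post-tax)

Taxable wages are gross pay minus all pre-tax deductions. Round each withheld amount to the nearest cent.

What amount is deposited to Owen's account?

$4,198.76

Health savings account contribution: $244.99
SIMPLE IRA contribution: $5,372.39 × 0.0481 = $258.41
Pre-tax total = $244.99 + $258.41 = $503.40
Taxable wages = $5,372.39 − $503.40 = $4,868.99
Municipal income tax: $4,868.99 × 0.006 = $29.21
State income tax: $4,868.99 × 0.0623 = $303.34
Medicare: $5,372.39 × 0.0116 = $62.32
State disability insurance: $5,372.39 × 0.01 = $53.72
Life insurance premium: $221.64
Total deductions = $244.99 + $258.41 + $29.21 + $303.34 + $62.32 + $53.72 + $221.64 = $1,173.63
Net pay = $5,372.39 − $1,173.63 = $4,198.76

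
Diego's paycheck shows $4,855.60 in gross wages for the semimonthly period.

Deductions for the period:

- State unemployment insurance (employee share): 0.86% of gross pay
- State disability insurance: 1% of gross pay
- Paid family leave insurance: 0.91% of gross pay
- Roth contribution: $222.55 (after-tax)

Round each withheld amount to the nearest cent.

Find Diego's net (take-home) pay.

State unemployment insurance (employee share): $4,855.60 × 0.0086 = $41.76
State disability insurance: $4,855.60 × 0.01 = $48.56
Paid family leave insurance: $4,855.60 × 0.0091 = $44.19
Roth contribution: $222.55
Total deductions = $41.76 + $48.56 + $44.19 + $222.55 = $357.06
Net pay = $4,855.60 − $357.06 = $4,498.54

$4,498.54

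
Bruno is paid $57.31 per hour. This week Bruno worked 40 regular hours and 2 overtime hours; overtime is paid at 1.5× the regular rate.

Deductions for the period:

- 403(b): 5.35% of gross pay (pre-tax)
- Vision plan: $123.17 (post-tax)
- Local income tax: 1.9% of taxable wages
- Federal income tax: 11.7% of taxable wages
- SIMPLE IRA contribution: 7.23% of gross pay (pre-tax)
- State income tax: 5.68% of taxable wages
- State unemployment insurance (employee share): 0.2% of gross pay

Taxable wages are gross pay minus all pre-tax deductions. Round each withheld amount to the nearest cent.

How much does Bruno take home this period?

Regular pay: 40 × $57.31 = $2292.40
Overtime pay: 2 × $57.31 × 1.5 = $171.93
Gross pay = $2292.40 + $171.93 = $2464.33
SIMPLE IRA contribution: $2464.33 × 0.0723 = $178.17
403(b): $2464.33 × 0.0535 = $131.84
Pre-tax total = $178.17 + $131.84 = $310.01
Taxable wages = $2464.33 − $310.01 = $2154.32
Federal income tax: $2154.32 × 0.117 = $252.06
Local income tax: $2154.32 × 0.019 = $40.93
State income tax: $2154.32 × 0.0568 = $122.37
State unemployment insurance (employee share): $2464.33 × 0.002 = $4.93
Vision plan: $123.17
Total deductions = $178.17 + $131.84 + $252.06 + $40.93 + $122.37 + $4.93 + $123.17 = $853.47
Net pay = $2464.33 − $853.47 = $1610.86

$1610.86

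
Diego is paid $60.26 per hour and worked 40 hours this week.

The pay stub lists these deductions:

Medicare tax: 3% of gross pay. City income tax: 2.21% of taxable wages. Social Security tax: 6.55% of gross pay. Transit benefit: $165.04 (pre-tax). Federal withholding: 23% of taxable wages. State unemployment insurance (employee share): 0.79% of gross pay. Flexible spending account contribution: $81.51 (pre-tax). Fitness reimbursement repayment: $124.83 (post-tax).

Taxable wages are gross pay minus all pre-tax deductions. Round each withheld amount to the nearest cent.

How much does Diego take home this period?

$1,244.28

Gross pay: 40 × $60.26 = $2,410.40
Flexible spending account contribution: $81.51
Transit benefit: $165.04
Pre-tax total = $81.51 + $165.04 = $246.55
Taxable wages = $2,410.40 − $246.55 = $2,163.85
Federal withholding: $2,163.85 × 0.23 = $497.69
City income tax: $2,163.85 × 0.0221 = $47.82
Medicare tax: $2,410.40 × 0.03 = $72.31
State unemployment insurance (employee share): $2,410.40 × 0.0079 = $19.04
Social Security tax: $2,410.40 × 0.0655 = $157.88
Fitness reimbursement repayment: $124.83
Total deductions = $81.51 + $165.04 + $497.69 + $47.82 + $72.31 + $19.04 + $157.88 + $124.83 = $1,166.12
Net pay = $2,410.40 − $1,166.12 = $1,244.28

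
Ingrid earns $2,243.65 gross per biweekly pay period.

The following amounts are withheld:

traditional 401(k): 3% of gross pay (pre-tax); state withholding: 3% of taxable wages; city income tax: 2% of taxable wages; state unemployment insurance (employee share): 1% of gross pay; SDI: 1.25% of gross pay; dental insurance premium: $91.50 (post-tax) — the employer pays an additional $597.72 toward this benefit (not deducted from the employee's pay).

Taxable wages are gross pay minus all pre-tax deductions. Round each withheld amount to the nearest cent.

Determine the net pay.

Traditional 401(k): $2,243.65 × 0.03 = $67.31
Taxable wages = $2,243.65 − $67.31 = $2,176.34
State withholding: $2,176.34 × 0.03 = $65.29
City income tax: $2,176.34 × 0.02 = $43.53
SDI: $2,243.65 × 0.0125 = $28.05
State unemployment insurance (employee share): $2,243.65 × 0.01 = $22.44
Dental insurance premium: $91.50
(Employer's $597.72 toward dental insurance premium is not withheld from the employee.)
Total deductions = $67.31 + $65.29 + $43.53 + $28.05 + $22.44 + $91.50 = $318.12
Net pay = $2,243.65 − $318.12 = $1,925.53

$1,925.53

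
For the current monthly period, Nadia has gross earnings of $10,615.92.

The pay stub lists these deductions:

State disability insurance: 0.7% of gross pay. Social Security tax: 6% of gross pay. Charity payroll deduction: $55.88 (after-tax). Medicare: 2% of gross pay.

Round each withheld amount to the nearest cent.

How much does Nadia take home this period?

Medicare: $10,615.92 × 0.02 = $212.32
Social Security tax: $10,615.92 × 0.06 = $636.96
State disability insurance: $10,615.92 × 0.007 = $74.31
Charity payroll deduction: $55.88
Total deductions = $212.32 + $636.96 + $74.31 + $55.88 = $979.47
Net pay = $10,615.92 − $979.47 = $9,636.45

$9,636.45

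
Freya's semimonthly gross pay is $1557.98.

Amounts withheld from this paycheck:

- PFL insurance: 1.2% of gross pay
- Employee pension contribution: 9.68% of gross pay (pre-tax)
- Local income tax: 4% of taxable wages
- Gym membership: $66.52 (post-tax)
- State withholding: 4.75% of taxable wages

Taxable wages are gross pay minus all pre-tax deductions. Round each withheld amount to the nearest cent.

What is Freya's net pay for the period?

$1198.82

Employee pension contribution: $1557.98 × 0.0968 = $150.81
Taxable wages = $1557.98 − $150.81 = $1407.17
State withholding: $1407.17 × 0.0475 = $66.84
Local income tax: $1407.17 × 0.04 = $56.29
PFL insurance: $1557.98 × 0.012 = $18.70
Gym membership: $66.52
Total deductions = $150.81 + $66.84 + $56.29 + $18.70 + $66.52 = $359.16
Net pay = $1557.98 − $359.16 = $1198.82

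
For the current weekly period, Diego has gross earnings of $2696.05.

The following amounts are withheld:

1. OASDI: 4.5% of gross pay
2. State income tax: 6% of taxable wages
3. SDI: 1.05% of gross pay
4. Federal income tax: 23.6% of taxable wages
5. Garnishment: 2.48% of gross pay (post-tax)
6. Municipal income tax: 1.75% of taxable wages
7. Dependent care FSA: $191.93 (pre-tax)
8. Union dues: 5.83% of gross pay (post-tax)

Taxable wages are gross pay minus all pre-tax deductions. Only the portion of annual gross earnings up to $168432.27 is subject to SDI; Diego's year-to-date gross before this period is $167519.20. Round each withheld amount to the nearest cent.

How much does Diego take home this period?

$1364.13

Dependent care FSA: $191.93
Taxable wages = $2696.05 − $191.93 = $2504.12
Municipal income tax: $2504.12 × 0.0175 = $43.82
Federal income tax: $2504.12 × 0.236 = $590.97
State income tax: $2504.12 × 0.06 = $150.25
SDI: only $168432.27 − $167519.20 = $913.07 of this check is subject → $913.07 × 0.0105 = $9.59
OASDI: $2696.05 × 0.045 = $121.32
Union dues: $2696.05 × 0.0583 = $157.18
Garnishment: $2696.05 × 0.0248 = $66.86
Total deductions = $191.93 + $43.82 + $590.97 + $150.25 + $9.59 + $121.32 + $157.18 + $66.86 = $1331.92
Net pay = $2696.05 − $1331.92 = $1364.13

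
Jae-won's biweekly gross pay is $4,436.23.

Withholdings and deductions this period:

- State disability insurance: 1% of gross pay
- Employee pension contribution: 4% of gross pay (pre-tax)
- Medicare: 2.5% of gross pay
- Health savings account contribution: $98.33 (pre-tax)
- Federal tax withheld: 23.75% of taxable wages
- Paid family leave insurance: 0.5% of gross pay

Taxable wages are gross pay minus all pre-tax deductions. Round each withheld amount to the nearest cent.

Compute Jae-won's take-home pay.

$2,994.89

Employee pension contribution: $4,436.23 × 0.04 = $177.45
Health savings account contribution: $98.33
Pre-tax total = $177.45 + $98.33 = $275.78
Taxable wages = $4,436.23 − $275.78 = $4,160.45
Federal tax withheld: $4,160.45 × 0.2375 = $988.11
State disability insurance: $4,436.23 × 0.01 = $44.36
Medicare: $4,436.23 × 0.025 = $110.91
Paid family leave insurance: $4,436.23 × 0.005 = $22.18
Total deductions = $177.45 + $98.33 + $988.11 + $44.36 + $110.91 + $22.18 = $1,441.34
Net pay = $4,436.23 − $1,441.34 = $2,994.89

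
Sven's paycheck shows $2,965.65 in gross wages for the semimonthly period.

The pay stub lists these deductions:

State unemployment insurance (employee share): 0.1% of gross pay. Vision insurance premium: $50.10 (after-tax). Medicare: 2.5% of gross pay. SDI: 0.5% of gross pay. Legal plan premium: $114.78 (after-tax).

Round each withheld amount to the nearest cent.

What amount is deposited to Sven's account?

State unemployment insurance (employee share): $2,965.65 × 0.001 = $2.97
SDI: $2,965.65 × 0.005 = $14.83
Medicare: $2,965.65 × 0.025 = $74.14
Legal plan premium: $114.78
Vision insurance premium: $50.10
Total deductions = $2.97 + $14.83 + $74.14 + $114.78 + $50.10 = $256.82
Net pay = $2,965.65 − $256.82 = $2,708.83

$2,708.83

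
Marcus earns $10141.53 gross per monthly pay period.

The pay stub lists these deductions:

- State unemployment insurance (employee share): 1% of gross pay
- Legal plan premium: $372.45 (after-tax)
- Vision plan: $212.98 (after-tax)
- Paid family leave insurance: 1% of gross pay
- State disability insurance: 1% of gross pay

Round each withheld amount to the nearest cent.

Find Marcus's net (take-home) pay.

$9251.84

State disability insurance: $10141.53 × 0.01 = $101.42
Paid family leave insurance: $10141.53 × 0.01 = $101.42
State unemployment insurance (employee share): $10141.53 × 0.01 = $101.42
Legal plan premium: $372.45
Vision plan: $212.98
Total deductions = $101.42 + $101.42 + $101.42 + $372.45 + $212.98 = $889.69
Net pay = $10141.53 − $889.69 = $9251.84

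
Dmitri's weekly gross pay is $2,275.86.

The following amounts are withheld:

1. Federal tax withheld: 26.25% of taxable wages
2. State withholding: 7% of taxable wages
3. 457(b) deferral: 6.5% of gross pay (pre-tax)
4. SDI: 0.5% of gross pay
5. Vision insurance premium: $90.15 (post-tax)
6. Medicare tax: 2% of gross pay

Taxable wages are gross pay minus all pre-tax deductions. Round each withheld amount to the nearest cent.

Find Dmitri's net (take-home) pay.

$1,273.34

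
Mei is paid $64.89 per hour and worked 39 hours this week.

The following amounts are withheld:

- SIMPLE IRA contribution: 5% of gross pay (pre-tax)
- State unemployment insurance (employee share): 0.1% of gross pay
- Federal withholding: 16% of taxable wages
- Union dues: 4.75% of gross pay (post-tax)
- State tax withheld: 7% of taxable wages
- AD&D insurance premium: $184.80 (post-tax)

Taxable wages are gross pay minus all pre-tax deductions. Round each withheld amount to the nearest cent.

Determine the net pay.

$1543.67

Gross pay: 39 × $64.89 = $2530.71
SIMPLE IRA contribution: $2530.71 × 0.05 = $126.54
Taxable wages = $2530.71 − $126.54 = $2404.17
State tax withheld: $2404.17 × 0.07 = $168.29
Federal withholding: $2404.17 × 0.16 = $384.67
State unemployment insurance (employee share): $2530.71 × 0.001 = $2.53
AD&D insurance premium: $184.80
Union dues: $2530.71 × 0.0475 = $120.21
Total deductions = $126.54 + $168.29 + $384.67 + $2.53 + $184.80 + $120.21 = $987.04
Net pay = $2530.71 − $987.04 = $1543.67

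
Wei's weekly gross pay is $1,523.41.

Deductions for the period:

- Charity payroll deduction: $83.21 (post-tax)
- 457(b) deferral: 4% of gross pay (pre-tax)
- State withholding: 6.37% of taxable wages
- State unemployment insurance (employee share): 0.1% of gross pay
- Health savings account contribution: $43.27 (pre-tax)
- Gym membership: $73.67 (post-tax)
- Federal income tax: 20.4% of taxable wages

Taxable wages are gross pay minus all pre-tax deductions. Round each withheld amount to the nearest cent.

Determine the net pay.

$880.88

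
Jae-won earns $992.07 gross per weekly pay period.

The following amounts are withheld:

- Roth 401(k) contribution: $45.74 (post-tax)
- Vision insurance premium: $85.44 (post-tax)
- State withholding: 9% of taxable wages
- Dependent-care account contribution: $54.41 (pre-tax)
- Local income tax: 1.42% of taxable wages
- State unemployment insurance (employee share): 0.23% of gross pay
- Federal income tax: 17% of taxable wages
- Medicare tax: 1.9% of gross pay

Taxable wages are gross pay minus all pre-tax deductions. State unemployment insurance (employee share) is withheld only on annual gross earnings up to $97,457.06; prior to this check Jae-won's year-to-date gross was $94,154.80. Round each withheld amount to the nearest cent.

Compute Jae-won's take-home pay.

$528.25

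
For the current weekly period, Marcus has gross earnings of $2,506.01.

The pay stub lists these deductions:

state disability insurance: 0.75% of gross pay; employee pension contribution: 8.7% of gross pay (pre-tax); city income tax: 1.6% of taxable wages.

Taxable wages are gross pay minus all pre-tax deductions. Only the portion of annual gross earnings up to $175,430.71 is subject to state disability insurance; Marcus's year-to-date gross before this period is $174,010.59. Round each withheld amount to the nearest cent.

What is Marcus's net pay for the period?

$2,240.73

Employee pension contribution: $2,506.01 × 0.087 = $218.02
Taxable wages = $2,506.01 − $218.02 = $2,287.99
City income tax: $2,287.99 × 0.016 = $36.61
State disability insurance: only $175,430.71 − $174,010.59 = $1,420.12 of this check is subject → $1,420.12 × 0.0075 = $10.65
Total deductions = $218.02 + $36.61 + $10.65 = $265.28
Net pay = $2,506.01 − $265.28 = $2,240.73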